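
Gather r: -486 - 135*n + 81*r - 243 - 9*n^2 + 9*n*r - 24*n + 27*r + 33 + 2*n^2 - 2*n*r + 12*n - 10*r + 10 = -7*n^2 - 147*n + r*(7*n + 98) - 686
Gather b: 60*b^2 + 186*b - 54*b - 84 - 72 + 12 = 60*b^2 + 132*b - 144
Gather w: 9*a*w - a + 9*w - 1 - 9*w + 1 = 9*a*w - a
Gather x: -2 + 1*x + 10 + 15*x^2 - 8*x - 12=15*x^2 - 7*x - 4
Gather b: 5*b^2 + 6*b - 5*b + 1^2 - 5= 5*b^2 + b - 4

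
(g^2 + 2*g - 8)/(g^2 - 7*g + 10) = (g + 4)/(g - 5)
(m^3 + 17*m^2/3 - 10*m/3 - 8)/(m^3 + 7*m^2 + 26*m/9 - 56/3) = 3*(m + 1)/(3*m + 7)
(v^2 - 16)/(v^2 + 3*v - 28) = (v + 4)/(v + 7)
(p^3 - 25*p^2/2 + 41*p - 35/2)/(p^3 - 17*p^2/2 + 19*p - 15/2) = (p - 7)/(p - 3)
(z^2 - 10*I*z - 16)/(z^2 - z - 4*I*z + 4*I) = (z^2 - 10*I*z - 16)/(z^2 - z - 4*I*z + 4*I)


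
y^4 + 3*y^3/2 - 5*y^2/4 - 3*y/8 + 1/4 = (y - 1/2)^2*(y + 1/2)*(y + 2)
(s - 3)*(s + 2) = s^2 - s - 6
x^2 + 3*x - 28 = (x - 4)*(x + 7)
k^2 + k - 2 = (k - 1)*(k + 2)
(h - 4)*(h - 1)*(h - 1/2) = h^3 - 11*h^2/2 + 13*h/2 - 2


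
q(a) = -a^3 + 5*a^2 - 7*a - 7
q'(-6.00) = -175.00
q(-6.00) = 431.00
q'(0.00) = -7.00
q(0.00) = -7.00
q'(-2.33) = -46.59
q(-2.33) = 49.10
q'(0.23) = -4.86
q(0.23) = -8.36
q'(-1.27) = -24.54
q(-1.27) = 12.00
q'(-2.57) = -52.51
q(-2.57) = 60.99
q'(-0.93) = -18.89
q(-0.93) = 4.64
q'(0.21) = -5.03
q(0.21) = -8.26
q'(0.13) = -5.75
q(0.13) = -7.83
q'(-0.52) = -13.01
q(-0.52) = -1.87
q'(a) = -3*a^2 + 10*a - 7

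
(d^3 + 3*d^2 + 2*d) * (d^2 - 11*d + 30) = d^5 - 8*d^4 - d^3 + 68*d^2 + 60*d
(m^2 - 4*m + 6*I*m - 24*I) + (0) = m^2 - 4*m + 6*I*m - 24*I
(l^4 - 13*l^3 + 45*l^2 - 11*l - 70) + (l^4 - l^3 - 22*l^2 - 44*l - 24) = 2*l^4 - 14*l^3 + 23*l^2 - 55*l - 94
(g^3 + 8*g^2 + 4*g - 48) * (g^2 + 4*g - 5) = g^5 + 12*g^4 + 31*g^3 - 72*g^2 - 212*g + 240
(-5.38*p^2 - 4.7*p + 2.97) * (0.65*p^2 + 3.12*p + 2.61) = -3.497*p^4 - 19.8406*p^3 - 26.7753*p^2 - 3.0006*p + 7.7517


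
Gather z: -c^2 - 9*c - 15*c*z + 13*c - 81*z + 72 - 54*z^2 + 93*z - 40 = -c^2 + 4*c - 54*z^2 + z*(12 - 15*c) + 32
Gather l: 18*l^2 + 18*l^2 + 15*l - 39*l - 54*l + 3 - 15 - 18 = 36*l^2 - 78*l - 30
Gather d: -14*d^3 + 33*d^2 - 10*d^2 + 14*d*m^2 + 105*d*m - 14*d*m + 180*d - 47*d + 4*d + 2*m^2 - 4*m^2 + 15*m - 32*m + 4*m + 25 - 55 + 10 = -14*d^3 + 23*d^2 + d*(14*m^2 + 91*m + 137) - 2*m^2 - 13*m - 20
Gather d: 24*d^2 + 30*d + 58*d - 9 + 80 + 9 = 24*d^2 + 88*d + 80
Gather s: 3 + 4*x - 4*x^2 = -4*x^2 + 4*x + 3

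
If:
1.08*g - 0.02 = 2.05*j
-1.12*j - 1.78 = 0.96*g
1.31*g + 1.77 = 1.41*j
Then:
No Solution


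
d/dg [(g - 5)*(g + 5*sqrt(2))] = 2*g - 5 + 5*sqrt(2)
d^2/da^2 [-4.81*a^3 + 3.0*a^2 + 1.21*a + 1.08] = 6.0 - 28.86*a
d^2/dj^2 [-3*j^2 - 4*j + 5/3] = -6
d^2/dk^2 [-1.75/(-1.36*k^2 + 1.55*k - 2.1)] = (-6.4736*k^2 + 7.378*k + 1.75*(2.72*k - 1.55)*(5.44*k - 3.1) - 9.996)/(1.36*k^2 - 1.55*k + 2.1)^3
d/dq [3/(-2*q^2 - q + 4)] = 3*(4*q + 1)/(2*q^2 + q - 4)^2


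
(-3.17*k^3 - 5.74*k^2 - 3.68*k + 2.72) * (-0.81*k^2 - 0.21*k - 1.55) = 2.5677*k^5 + 5.3151*k^4 + 9.0997*k^3 + 7.4666*k^2 + 5.1328*k - 4.216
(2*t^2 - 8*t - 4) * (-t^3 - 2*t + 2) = -2*t^5 + 8*t^4 + 20*t^2 - 8*t - 8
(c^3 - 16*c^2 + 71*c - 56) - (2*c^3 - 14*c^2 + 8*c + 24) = -c^3 - 2*c^2 + 63*c - 80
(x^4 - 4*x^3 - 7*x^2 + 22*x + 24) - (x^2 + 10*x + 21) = x^4 - 4*x^3 - 8*x^2 + 12*x + 3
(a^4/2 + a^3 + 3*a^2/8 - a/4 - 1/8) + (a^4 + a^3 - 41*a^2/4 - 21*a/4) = 3*a^4/2 + 2*a^3 - 79*a^2/8 - 11*a/2 - 1/8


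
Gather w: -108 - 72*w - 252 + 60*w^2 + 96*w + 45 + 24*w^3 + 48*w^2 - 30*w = 24*w^3 + 108*w^2 - 6*w - 315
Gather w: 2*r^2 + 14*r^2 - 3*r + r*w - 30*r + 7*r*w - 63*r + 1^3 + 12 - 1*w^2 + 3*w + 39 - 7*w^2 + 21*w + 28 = 16*r^2 - 96*r - 8*w^2 + w*(8*r + 24) + 80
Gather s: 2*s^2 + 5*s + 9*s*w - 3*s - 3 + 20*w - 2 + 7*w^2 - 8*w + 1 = 2*s^2 + s*(9*w + 2) + 7*w^2 + 12*w - 4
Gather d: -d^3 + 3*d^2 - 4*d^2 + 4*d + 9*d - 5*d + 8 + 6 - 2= -d^3 - d^2 + 8*d + 12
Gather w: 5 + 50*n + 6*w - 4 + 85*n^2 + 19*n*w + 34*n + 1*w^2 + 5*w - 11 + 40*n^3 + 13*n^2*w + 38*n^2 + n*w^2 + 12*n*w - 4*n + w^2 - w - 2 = 40*n^3 + 123*n^2 + 80*n + w^2*(n + 2) + w*(13*n^2 + 31*n + 10) - 12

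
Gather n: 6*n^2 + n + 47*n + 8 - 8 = 6*n^2 + 48*n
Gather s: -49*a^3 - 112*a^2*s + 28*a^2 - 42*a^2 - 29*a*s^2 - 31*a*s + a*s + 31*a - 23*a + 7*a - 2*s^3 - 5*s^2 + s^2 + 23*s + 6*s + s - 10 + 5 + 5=-49*a^3 - 14*a^2 + 15*a - 2*s^3 + s^2*(-29*a - 4) + s*(-112*a^2 - 30*a + 30)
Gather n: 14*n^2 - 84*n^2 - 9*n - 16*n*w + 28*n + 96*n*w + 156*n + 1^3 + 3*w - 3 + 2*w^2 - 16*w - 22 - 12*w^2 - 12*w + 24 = -70*n^2 + n*(80*w + 175) - 10*w^2 - 25*w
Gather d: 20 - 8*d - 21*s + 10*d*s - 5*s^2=d*(10*s - 8) - 5*s^2 - 21*s + 20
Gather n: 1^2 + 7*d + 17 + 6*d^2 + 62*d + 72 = 6*d^2 + 69*d + 90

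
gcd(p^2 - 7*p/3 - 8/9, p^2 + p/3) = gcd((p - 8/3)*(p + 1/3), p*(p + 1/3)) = p + 1/3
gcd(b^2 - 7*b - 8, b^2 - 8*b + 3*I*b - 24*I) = b - 8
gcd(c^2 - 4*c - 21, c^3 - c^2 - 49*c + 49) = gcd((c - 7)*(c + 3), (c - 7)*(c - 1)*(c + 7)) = c - 7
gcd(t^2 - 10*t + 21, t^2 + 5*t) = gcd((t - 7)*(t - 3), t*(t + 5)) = 1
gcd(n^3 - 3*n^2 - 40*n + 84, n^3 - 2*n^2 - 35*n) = n - 7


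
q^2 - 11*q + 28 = (q - 7)*(q - 4)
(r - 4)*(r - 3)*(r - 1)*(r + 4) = r^4 - 4*r^3 - 13*r^2 + 64*r - 48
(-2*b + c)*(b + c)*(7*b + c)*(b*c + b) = -14*b^4*c - 14*b^4 - 9*b^3*c^2 - 9*b^3*c + 6*b^2*c^3 + 6*b^2*c^2 + b*c^4 + b*c^3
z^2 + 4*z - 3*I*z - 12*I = (z + 4)*(z - 3*I)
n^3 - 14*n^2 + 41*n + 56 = (n - 8)*(n - 7)*(n + 1)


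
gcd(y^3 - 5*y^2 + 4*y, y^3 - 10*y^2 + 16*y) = y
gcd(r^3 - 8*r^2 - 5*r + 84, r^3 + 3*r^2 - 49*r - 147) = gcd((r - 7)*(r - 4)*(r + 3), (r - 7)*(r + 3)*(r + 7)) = r^2 - 4*r - 21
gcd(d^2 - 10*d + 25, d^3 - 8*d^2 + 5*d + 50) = d^2 - 10*d + 25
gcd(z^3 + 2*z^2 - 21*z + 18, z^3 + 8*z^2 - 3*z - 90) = z^2 + 3*z - 18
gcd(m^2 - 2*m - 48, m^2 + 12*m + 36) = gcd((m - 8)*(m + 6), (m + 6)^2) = m + 6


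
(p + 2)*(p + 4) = p^2 + 6*p + 8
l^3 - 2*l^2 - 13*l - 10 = (l - 5)*(l + 1)*(l + 2)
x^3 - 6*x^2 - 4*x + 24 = (x - 6)*(x - 2)*(x + 2)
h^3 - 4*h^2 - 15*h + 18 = (h - 6)*(h - 1)*(h + 3)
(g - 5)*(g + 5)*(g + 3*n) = g^3 + 3*g^2*n - 25*g - 75*n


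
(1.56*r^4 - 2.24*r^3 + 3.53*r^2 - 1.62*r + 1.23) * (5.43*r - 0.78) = 8.4708*r^5 - 13.38*r^4 + 20.9151*r^3 - 11.55*r^2 + 7.9425*r - 0.9594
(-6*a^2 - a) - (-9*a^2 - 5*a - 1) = 3*a^2 + 4*a + 1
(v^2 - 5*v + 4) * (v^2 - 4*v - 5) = v^4 - 9*v^3 + 19*v^2 + 9*v - 20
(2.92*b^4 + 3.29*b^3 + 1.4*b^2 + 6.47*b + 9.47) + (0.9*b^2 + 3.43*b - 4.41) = 2.92*b^4 + 3.29*b^3 + 2.3*b^2 + 9.9*b + 5.06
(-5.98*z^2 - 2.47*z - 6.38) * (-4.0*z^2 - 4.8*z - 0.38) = 23.92*z^4 + 38.584*z^3 + 39.6484*z^2 + 31.5626*z + 2.4244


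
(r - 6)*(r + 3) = r^2 - 3*r - 18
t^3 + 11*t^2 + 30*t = t*(t + 5)*(t + 6)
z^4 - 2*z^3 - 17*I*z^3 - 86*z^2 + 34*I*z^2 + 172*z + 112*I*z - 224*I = (z - 2)*(z - 8*I)*(z - 7*I)*(z - 2*I)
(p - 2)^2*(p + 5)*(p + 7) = p^4 + 8*p^3 - 9*p^2 - 92*p + 140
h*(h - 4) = h^2 - 4*h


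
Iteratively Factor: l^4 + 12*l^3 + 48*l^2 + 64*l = (l + 4)*(l^3 + 8*l^2 + 16*l) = l*(l + 4)*(l^2 + 8*l + 16) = l*(l + 4)^2*(l + 4)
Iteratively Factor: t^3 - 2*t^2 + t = (t)*(t^2 - 2*t + 1) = t*(t - 1)*(t - 1)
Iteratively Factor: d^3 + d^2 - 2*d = (d - 1)*(d^2 + 2*d) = d*(d - 1)*(d + 2)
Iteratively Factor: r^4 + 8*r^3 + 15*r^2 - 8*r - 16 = (r + 1)*(r^3 + 7*r^2 + 8*r - 16) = (r - 1)*(r + 1)*(r^2 + 8*r + 16) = (r - 1)*(r + 1)*(r + 4)*(r + 4)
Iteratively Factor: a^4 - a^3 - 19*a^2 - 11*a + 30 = (a + 2)*(a^3 - 3*a^2 - 13*a + 15) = (a - 5)*(a + 2)*(a^2 + 2*a - 3) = (a - 5)*(a + 2)*(a + 3)*(a - 1)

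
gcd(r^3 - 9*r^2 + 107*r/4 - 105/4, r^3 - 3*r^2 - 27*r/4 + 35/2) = r - 7/2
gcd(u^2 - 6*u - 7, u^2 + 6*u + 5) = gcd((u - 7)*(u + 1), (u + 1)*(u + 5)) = u + 1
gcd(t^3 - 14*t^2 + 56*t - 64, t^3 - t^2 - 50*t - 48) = t - 8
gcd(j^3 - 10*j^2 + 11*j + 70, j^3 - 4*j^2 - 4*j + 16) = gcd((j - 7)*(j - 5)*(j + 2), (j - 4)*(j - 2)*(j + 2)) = j + 2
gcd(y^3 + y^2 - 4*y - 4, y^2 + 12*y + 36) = 1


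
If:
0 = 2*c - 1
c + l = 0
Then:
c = 1/2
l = -1/2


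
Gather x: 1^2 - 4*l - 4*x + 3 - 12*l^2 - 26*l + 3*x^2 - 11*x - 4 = -12*l^2 - 30*l + 3*x^2 - 15*x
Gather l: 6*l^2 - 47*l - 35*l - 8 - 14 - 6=6*l^2 - 82*l - 28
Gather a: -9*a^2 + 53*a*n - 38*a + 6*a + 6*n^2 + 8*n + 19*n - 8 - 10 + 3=-9*a^2 + a*(53*n - 32) + 6*n^2 + 27*n - 15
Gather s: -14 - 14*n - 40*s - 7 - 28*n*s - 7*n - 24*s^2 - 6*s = -21*n - 24*s^2 + s*(-28*n - 46) - 21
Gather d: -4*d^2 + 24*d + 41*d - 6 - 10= -4*d^2 + 65*d - 16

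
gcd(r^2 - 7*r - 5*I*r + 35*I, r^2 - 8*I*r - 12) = 1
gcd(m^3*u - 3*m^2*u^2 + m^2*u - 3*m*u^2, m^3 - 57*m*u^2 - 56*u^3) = 1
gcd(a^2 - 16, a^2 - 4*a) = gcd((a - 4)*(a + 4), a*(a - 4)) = a - 4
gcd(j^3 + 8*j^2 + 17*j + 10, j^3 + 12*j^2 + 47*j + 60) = j + 5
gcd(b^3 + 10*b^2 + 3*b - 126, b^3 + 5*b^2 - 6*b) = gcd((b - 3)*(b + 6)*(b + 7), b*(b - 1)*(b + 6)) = b + 6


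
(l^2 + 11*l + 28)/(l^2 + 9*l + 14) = (l + 4)/(l + 2)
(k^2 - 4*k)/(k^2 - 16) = k/(k + 4)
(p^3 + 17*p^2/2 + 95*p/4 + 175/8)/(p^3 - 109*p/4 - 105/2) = (p + 5/2)/(p - 6)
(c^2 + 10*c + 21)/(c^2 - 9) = (c + 7)/(c - 3)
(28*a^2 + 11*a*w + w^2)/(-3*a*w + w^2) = (28*a^2 + 11*a*w + w^2)/(w*(-3*a + w))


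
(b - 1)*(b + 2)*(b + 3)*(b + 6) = b^4 + 10*b^3 + 25*b^2 - 36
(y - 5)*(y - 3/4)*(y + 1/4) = y^3 - 11*y^2/2 + 37*y/16 + 15/16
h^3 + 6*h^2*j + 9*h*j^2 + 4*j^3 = (h + j)^2*(h + 4*j)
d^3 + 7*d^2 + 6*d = d*(d + 1)*(d + 6)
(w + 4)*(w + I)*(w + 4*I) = w^3 + 4*w^2 + 5*I*w^2 - 4*w + 20*I*w - 16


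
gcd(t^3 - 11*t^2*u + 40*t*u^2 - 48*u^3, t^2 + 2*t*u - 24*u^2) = t - 4*u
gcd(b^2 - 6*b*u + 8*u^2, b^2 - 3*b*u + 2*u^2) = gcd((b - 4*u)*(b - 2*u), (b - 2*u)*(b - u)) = -b + 2*u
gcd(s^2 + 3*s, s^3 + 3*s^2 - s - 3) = s + 3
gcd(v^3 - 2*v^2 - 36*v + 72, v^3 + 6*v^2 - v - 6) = v + 6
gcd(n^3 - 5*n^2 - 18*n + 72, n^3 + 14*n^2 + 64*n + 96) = n + 4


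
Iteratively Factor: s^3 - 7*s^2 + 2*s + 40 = (s + 2)*(s^2 - 9*s + 20) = (s - 5)*(s + 2)*(s - 4)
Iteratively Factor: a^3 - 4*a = (a)*(a^2 - 4) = a*(a + 2)*(a - 2)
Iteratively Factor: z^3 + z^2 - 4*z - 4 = (z - 2)*(z^2 + 3*z + 2) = (z - 2)*(z + 2)*(z + 1)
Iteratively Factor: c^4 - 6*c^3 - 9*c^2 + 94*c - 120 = (c - 3)*(c^3 - 3*c^2 - 18*c + 40) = (c - 5)*(c - 3)*(c^2 + 2*c - 8) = (c - 5)*(c - 3)*(c + 4)*(c - 2)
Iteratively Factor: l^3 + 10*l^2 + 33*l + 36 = (l + 3)*(l^2 + 7*l + 12) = (l + 3)*(l + 4)*(l + 3)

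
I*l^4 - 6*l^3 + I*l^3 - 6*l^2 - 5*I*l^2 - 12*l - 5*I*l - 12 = (l - I)*(l + 3*I)*(l + 4*I)*(I*l + I)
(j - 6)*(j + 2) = j^2 - 4*j - 12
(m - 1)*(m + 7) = m^2 + 6*m - 7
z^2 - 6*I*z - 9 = (z - 3*I)^2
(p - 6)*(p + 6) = p^2 - 36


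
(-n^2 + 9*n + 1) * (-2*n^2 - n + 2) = 2*n^4 - 17*n^3 - 13*n^2 + 17*n + 2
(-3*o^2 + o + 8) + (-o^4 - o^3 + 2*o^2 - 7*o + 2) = -o^4 - o^3 - o^2 - 6*o + 10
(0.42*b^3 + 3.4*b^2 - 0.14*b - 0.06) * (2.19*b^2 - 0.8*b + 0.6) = 0.9198*b^5 + 7.11*b^4 - 2.7746*b^3 + 2.0206*b^2 - 0.036*b - 0.036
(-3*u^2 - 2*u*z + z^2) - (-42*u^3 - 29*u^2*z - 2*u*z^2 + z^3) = 42*u^3 + 29*u^2*z - 3*u^2 + 2*u*z^2 - 2*u*z - z^3 + z^2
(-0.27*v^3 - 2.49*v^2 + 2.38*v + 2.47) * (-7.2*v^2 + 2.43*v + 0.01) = 1.944*v^5 + 17.2719*v^4 - 23.1894*v^3 - 12.0255*v^2 + 6.0259*v + 0.0247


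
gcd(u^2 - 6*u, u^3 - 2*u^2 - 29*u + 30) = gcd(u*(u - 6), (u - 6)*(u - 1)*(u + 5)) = u - 6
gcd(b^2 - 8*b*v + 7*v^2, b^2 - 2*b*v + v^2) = -b + v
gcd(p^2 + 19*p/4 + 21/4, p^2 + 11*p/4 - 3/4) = p + 3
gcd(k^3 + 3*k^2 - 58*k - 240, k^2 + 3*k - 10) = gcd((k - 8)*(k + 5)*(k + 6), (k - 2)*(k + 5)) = k + 5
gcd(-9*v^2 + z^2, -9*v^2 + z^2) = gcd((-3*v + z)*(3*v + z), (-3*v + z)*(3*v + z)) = -9*v^2 + z^2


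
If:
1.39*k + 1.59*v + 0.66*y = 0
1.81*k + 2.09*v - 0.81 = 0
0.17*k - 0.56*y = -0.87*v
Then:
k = 1.50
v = -0.91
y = -0.96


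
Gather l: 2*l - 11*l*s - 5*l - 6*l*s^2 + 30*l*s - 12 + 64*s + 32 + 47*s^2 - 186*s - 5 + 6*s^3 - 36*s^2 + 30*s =l*(-6*s^2 + 19*s - 3) + 6*s^3 + 11*s^2 - 92*s + 15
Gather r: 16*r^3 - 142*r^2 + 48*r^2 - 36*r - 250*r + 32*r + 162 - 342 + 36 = 16*r^3 - 94*r^2 - 254*r - 144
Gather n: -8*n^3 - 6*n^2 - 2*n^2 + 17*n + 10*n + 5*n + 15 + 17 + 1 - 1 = -8*n^3 - 8*n^2 + 32*n + 32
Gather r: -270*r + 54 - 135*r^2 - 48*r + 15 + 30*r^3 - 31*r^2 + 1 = 30*r^3 - 166*r^2 - 318*r + 70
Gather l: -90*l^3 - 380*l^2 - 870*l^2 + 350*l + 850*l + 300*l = -90*l^3 - 1250*l^2 + 1500*l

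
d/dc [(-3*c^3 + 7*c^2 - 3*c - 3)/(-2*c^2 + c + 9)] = 2*(3*c^4 - 3*c^3 - 40*c^2 + 57*c - 12)/(4*c^4 - 4*c^3 - 35*c^2 + 18*c + 81)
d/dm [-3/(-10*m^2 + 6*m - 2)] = 3*(3 - 10*m)/(2*(5*m^2 - 3*m + 1)^2)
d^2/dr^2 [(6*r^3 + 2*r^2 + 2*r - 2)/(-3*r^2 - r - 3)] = 4*(18*r^3 + 27*r^2 - 45*r - 14)/(27*r^6 + 27*r^5 + 90*r^4 + 55*r^3 + 90*r^2 + 27*r + 27)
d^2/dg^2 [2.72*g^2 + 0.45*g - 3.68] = 5.44000000000000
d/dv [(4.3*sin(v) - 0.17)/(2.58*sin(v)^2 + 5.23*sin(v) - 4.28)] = (-11.094*sin(v)^2 + 0.877199999999998*sin(v) - 17.5149)*cos(v)/(6.6564*sin(v)^4 + 26.9868*sin(v)^3 + 5.2681*sin(v)^2 - 44.7688*sin(v) + 18.3184)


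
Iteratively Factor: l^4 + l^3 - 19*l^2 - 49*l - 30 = (l + 1)*(l^3 - 19*l - 30) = (l + 1)*(l + 3)*(l^2 - 3*l - 10) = (l + 1)*(l + 2)*(l + 3)*(l - 5)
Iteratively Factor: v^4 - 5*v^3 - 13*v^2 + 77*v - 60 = (v - 3)*(v^3 - 2*v^2 - 19*v + 20) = (v - 5)*(v - 3)*(v^2 + 3*v - 4) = (v - 5)*(v - 3)*(v - 1)*(v + 4)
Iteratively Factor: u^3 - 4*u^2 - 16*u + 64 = (u - 4)*(u^2 - 16) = (u - 4)*(u + 4)*(u - 4)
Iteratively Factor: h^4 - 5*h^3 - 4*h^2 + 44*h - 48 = (h - 4)*(h^3 - h^2 - 8*h + 12) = (h - 4)*(h + 3)*(h^2 - 4*h + 4) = (h - 4)*(h - 2)*(h + 3)*(h - 2)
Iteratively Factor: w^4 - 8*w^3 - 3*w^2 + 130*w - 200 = (w - 5)*(w^3 - 3*w^2 - 18*w + 40) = (w - 5)^2*(w^2 + 2*w - 8) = (w - 5)^2*(w - 2)*(w + 4)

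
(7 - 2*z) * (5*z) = -10*z^2 + 35*z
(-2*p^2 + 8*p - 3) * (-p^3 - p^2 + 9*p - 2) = 2*p^5 - 6*p^4 - 23*p^3 + 79*p^2 - 43*p + 6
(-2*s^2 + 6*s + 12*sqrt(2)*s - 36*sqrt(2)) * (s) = -2*s^3 + 6*s^2 + 12*sqrt(2)*s^2 - 36*sqrt(2)*s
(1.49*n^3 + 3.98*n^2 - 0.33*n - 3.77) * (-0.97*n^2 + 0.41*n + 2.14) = -1.4453*n^5 - 3.2497*n^4 + 5.1405*n^3 + 12.0388*n^2 - 2.2519*n - 8.0678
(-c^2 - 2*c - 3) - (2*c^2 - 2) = -3*c^2 - 2*c - 1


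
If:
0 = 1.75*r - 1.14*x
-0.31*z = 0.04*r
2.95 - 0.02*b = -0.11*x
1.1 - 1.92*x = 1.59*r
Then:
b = 149.55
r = 0.24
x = 0.37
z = -0.03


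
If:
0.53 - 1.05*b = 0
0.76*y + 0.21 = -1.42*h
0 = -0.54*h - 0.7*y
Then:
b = 0.50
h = -0.25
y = 0.19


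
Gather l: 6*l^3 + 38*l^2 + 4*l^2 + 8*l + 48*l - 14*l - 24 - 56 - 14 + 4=6*l^3 + 42*l^2 + 42*l - 90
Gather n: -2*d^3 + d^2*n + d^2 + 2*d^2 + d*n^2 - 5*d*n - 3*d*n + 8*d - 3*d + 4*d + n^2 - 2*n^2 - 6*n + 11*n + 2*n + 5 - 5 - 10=-2*d^3 + 3*d^2 + 9*d + n^2*(d - 1) + n*(d^2 - 8*d + 7) - 10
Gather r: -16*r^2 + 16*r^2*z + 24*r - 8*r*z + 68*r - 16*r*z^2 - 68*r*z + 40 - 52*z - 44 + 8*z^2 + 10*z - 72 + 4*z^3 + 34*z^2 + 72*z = r^2*(16*z - 16) + r*(-16*z^2 - 76*z + 92) + 4*z^3 + 42*z^2 + 30*z - 76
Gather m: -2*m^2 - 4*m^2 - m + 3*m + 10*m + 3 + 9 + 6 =-6*m^2 + 12*m + 18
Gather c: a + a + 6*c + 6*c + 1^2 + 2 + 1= 2*a + 12*c + 4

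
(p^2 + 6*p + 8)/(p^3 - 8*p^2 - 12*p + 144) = (p + 2)/(p^2 - 12*p + 36)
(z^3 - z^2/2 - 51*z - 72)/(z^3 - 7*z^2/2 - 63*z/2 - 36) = (z + 6)/(z + 3)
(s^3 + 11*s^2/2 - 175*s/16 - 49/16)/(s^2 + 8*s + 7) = (16*s^2 - 24*s - 7)/(16*(s + 1))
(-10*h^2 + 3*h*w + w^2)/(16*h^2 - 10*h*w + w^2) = (5*h + w)/(-8*h + w)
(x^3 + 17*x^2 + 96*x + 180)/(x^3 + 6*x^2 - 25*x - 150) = (x + 6)/(x - 5)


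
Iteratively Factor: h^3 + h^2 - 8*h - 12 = (h + 2)*(h^2 - h - 6) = (h + 2)^2*(h - 3)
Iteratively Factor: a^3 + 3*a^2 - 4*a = (a)*(a^2 + 3*a - 4) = a*(a - 1)*(a + 4)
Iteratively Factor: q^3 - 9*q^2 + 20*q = (q - 5)*(q^2 - 4*q) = q*(q - 5)*(q - 4)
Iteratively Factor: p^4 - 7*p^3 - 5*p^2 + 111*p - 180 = (p - 3)*(p^3 - 4*p^2 - 17*p + 60) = (p - 3)^2*(p^2 - p - 20) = (p - 5)*(p - 3)^2*(p + 4)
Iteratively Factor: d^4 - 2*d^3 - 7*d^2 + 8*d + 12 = (d - 2)*(d^3 - 7*d - 6) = (d - 2)*(d + 2)*(d^2 - 2*d - 3) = (d - 2)*(d + 1)*(d + 2)*(d - 3)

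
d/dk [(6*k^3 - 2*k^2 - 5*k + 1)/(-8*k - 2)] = (-48*k^3 - 10*k^2 + 4*k + 9)/(2*(16*k^2 + 8*k + 1))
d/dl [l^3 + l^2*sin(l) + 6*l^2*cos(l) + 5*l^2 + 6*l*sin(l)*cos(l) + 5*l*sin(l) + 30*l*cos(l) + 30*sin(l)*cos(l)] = -6*l^2*sin(l) + l^2*cos(l) + 3*l^2 - 28*l*sin(l) + 17*l*cos(l) + 6*l*cos(2*l) + 10*l + 5*sin(l) + 3*sin(2*l) + 30*cos(l) + 30*cos(2*l)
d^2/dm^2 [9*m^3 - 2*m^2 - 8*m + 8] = 54*m - 4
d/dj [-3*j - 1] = -3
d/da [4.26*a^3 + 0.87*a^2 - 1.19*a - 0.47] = 12.78*a^2 + 1.74*a - 1.19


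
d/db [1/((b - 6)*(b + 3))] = (3 - 2*b)/(b^4 - 6*b^3 - 27*b^2 + 108*b + 324)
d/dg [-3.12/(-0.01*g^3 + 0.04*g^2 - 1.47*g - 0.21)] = (-0.0936*g^2 + 0.2496*g - 4.5864)/(0.01*g^3 - 0.04*g^2 + 1.47*g + 0.21)^2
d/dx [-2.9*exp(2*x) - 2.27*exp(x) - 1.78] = (-5.8*exp(x) - 2.27)*exp(x)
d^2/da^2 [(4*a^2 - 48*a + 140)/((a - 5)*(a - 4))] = -24/(a^3 - 12*a^2 + 48*a - 64)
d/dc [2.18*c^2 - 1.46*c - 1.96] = 4.36*c - 1.46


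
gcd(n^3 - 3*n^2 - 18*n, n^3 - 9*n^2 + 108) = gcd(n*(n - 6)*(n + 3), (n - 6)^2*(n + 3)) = n^2 - 3*n - 18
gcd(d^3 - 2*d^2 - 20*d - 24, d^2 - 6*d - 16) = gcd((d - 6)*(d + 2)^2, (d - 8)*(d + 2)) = d + 2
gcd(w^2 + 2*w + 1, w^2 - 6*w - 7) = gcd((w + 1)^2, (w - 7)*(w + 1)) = w + 1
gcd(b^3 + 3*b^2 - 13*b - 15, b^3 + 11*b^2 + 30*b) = b + 5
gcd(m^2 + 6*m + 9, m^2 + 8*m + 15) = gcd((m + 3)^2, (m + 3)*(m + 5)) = m + 3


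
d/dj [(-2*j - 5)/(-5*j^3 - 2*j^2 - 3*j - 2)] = (10*j^3 + 4*j^2 + 6*j - (2*j + 5)*(15*j^2 + 4*j + 3) + 4)/(5*j^3 + 2*j^2 + 3*j + 2)^2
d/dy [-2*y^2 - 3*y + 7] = -4*y - 3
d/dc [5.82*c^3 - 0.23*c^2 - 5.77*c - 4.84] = 17.46*c^2 - 0.46*c - 5.77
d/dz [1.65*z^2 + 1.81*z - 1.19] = 3.3*z + 1.81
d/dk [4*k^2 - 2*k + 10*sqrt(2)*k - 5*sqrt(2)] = 8*k - 2 + 10*sqrt(2)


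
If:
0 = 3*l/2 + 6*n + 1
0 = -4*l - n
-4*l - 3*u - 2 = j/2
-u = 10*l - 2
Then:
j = -616/45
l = 2/45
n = -8/45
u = 14/9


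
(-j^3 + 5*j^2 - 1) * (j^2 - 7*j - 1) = -j^5 + 12*j^4 - 34*j^3 - 6*j^2 + 7*j + 1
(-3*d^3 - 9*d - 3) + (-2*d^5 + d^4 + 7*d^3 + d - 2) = -2*d^5 + d^4 + 4*d^3 - 8*d - 5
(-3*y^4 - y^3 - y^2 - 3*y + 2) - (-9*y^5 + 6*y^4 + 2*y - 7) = 9*y^5 - 9*y^4 - y^3 - y^2 - 5*y + 9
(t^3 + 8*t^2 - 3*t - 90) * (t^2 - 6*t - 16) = t^5 + 2*t^4 - 67*t^3 - 200*t^2 + 588*t + 1440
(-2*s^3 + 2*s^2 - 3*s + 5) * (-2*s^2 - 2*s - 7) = 4*s^5 + 16*s^3 - 18*s^2 + 11*s - 35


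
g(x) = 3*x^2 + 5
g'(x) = 6*x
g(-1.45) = 11.31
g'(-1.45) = -8.70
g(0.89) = 7.38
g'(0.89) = 5.34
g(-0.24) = 5.17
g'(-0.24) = -1.44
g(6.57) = 134.49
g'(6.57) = 39.42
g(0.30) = 5.27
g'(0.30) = 1.80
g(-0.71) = 6.51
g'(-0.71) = -4.26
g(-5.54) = 97.07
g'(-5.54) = -33.24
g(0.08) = 5.02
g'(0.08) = 0.48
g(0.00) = 5.00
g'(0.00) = 0.00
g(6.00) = 113.00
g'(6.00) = 36.00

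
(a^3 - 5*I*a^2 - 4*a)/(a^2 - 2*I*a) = (a^2 - 5*I*a - 4)/(a - 2*I)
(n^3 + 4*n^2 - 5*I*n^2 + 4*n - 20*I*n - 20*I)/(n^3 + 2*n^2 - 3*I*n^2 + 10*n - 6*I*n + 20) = (n + 2)/(n + 2*I)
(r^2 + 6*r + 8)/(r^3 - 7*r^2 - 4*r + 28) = (r + 4)/(r^2 - 9*r + 14)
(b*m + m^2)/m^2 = (b + m)/m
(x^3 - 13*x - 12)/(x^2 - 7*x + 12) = (x^2 + 4*x + 3)/(x - 3)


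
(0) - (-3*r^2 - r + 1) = 3*r^2 + r - 1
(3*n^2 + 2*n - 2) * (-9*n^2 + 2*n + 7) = -27*n^4 - 12*n^3 + 43*n^2 + 10*n - 14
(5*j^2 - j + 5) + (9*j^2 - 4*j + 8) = 14*j^2 - 5*j + 13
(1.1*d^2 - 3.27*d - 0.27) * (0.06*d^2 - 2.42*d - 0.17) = 0.066*d^4 - 2.8582*d^3 + 7.7102*d^2 + 1.2093*d + 0.0459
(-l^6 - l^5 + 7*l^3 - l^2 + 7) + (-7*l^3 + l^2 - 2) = -l^6 - l^5 + 5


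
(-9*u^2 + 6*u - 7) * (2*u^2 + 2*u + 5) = -18*u^4 - 6*u^3 - 47*u^2 + 16*u - 35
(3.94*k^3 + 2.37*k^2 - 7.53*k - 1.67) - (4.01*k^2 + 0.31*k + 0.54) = 3.94*k^3 - 1.64*k^2 - 7.84*k - 2.21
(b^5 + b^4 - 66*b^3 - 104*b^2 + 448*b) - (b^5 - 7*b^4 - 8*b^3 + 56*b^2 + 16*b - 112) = 8*b^4 - 58*b^3 - 160*b^2 + 432*b + 112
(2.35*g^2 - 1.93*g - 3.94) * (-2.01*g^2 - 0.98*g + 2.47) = -4.7235*g^4 + 1.5763*g^3 + 15.6153*g^2 - 0.9059*g - 9.7318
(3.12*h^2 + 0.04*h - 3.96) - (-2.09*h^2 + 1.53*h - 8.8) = 5.21*h^2 - 1.49*h + 4.84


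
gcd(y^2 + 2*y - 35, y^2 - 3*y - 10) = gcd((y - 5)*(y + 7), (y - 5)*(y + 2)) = y - 5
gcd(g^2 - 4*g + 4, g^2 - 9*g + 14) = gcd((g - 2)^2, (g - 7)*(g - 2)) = g - 2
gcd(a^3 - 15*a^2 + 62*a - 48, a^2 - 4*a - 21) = 1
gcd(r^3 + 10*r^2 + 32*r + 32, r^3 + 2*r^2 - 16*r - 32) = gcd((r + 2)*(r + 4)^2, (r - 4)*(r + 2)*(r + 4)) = r^2 + 6*r + 8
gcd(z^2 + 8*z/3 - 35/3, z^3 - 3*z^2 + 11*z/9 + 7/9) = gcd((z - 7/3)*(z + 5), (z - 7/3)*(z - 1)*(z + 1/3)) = z - 7/3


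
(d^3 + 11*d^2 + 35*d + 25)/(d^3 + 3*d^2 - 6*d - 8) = (d^2 + 10*d + 25)/(d^2 + 2*d - 8)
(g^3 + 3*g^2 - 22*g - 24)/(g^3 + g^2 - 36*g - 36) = (g - 4)/(g - 6)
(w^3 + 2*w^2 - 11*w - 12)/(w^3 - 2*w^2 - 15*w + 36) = (w + 1)/(w - 3)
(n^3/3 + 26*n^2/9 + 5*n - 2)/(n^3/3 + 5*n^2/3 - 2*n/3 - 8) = (n^2 + 17*n/3 - 2)/(n^2 + 2*n - 8)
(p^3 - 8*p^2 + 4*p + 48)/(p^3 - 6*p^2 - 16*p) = (p^2 - 10*p + 24)/(p*(p - 8))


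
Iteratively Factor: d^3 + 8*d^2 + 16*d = (d + 4)*(d^2 + 4*d) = (d + 4)^2*(d)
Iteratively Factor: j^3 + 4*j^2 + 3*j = (j + 3)*(j^2 + j) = j*(j + 3)*(j + 1)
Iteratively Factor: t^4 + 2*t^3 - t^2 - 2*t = (t)*(t^3 + 2*t^2 - t - 2) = t*(t - 1)*(t^2 + 3*t + 2) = t*(t - 1)*(t + 1)*(t + 2)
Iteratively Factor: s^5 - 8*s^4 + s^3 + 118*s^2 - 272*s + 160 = (s - 2)*(s^4 - 6*s^3 - 11*s^2 + 96*s - 80) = (s - 2)*(s + 4)*(s^3 - 10*s^2 + 29*s - 20) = (s - 5)*(s - 2)*(s + 4)*(s^2 - 5*s + 4) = (s - 5)*(s - 4)*(s - 2)*(s + 4)*(s - 1)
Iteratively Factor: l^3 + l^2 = (l)*(l^2 + l) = l*(l + 1)*(l)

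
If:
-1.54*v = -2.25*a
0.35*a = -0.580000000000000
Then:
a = -1.66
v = -2.42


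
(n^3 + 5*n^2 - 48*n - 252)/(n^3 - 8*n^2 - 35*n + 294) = (n + 6)/(n - 7)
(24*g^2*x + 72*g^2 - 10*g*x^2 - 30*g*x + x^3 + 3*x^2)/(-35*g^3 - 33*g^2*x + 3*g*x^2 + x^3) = (-24*g^2*x - 72*g^2 + 10*g*x^2 + 30*g*x - x^3 - 3*x^2)/(35*g^3 + 33*g^2*x - 3*g*x^2 - x^3)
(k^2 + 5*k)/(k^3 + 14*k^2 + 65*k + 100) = k/(k^2 + 9*k + 20)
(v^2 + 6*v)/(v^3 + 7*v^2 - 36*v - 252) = v/(v^2 + v - 42)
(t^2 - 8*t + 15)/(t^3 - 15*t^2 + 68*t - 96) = (t - 5)/(t^2 - 12*t + 32)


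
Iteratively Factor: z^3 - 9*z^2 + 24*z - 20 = (z - 5)*(z^2 - 4*z + 4) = (z - 5)*(z - 2)*(z - 2)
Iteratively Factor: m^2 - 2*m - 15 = (m + 3)*(m - 5)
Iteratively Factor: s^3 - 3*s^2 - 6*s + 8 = (s - 4)*(s^2 + s - 2) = (s - 4)*(s + 2)*(s - 1)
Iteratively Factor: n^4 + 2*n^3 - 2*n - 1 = (n + 1)*(n^3 + n^2 - n - 1) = (n + 1)^2*(n^2 - 1) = (n - 1)*(n + 1)^2*(n + 1)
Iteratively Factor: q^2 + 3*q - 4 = (q - 1)*(q + 4)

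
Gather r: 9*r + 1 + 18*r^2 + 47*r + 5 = 18*r^2 + 56*r + 6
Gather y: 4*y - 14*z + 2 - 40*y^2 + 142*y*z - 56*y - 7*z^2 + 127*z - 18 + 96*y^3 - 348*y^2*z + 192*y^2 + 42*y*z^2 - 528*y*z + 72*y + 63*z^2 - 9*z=96*y^3 + y^2*(152 - 348*z) + y*(42*z^2 - 386*z + 20) + 56*z^2 + 104*z - 16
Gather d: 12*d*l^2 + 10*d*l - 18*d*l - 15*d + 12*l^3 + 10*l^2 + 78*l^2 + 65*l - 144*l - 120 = d*(12*l^2 - 8*l - 15) + 12*l^3 + 88*l^2 - 79*l - 120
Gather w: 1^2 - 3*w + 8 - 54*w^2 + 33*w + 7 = -54*w^2 + 30*w + 16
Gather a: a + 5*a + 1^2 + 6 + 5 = 6*a + 12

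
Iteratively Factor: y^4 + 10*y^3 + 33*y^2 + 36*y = (y + 4)*(y^3 + 6*y^2 + 9*y) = y*(y + 4)*(y^2 + 6*y + 9) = y*(y + 3)*(y + 4)*(y + 3)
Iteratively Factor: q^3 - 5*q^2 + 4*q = (q - 1)*(q^2 - 4*q) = q*(q - 1)*(q - 4)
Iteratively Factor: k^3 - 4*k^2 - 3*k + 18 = (k + 2)*(k^2 - 6*k + 9) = (k - 3)*(k + 2)*(k - 3)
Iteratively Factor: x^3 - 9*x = (x + 3)*(x^2 - 3*x) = x*(x + 3)*(x - 3)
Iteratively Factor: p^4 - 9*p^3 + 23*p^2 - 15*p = (p - 3)*(p^3 - 6*p^2 + 5*p) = p*(p - 3)*(p^2 - 6*p + 5) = p*(p - 3)*(p - 1)*(p - 5)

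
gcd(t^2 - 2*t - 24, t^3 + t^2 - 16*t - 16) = t + 4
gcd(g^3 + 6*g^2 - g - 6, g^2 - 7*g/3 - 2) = 1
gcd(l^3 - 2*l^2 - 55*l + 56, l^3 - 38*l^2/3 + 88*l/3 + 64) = l - 8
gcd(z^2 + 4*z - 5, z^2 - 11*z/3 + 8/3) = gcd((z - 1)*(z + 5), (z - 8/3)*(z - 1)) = z - 1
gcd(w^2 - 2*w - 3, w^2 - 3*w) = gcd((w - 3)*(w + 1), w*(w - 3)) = w - 3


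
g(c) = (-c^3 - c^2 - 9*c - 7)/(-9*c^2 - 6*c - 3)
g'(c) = (18*c + 6)*(-c^3 - c^2 - 9*c - 7)/(-9*c^2 - 6*c - 3)^2 + (-3*c^2 - 2*c - 9)/(-9*c^2 - 6*c - 3) = (3*c^4 + 4*c^3 - 22*c^2 - 40*c - 5)/(3*(9*c^4 + 12*c^3 + 10*c^2 + 4*c + 1))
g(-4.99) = -0.70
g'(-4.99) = 0.08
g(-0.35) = 1.96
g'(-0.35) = 4.62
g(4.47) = 0.75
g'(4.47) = 0.06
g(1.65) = 0.78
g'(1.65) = -0.19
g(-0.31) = 2.13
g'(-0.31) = 3.88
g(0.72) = 1.20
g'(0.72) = -0.90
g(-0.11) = 2.46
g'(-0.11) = -0.44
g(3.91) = 0.71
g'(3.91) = 0.05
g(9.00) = 1.14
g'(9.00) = 0.10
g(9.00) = 1.14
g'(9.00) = 0.10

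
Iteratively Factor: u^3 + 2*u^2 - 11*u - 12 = (u - 3)*(u^2 + 5*u + 4) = (u - 3)*(u + 4)*(u + 1)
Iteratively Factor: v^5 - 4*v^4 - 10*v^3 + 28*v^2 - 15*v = (v - 1)*(v^4 - 3*v^3 - 13*v^2 + 15*v) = (v - 1)*(v + 3)*(v^3 - 6*v^2 + 5*v) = (v - 1)^2*(v + 3)*(v^2 - 5*v) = v*(v - 1)^2*(v + 3)*(v - 5)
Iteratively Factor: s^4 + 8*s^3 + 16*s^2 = (s)*(s^3 + 8*s^2 + 16*s) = s*(s + 4)*(s^2 + 4*s) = s^2*(s + 4)*(s + 4)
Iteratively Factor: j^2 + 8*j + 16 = (j + 4)*(j + 4)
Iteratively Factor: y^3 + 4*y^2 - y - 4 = (y + 4)*(y^2 - 1) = (y + 1)*(y + 4)*(y - 1)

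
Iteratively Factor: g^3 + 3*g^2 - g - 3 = (g + 1)*(g^2 + 2*g - 3) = (g + 1)*(g + 3)*(g - 1)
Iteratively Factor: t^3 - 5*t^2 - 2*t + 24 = (t - 4)*(t^2 - t - 6) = (t - 4)*(t + 2)*(t - 3)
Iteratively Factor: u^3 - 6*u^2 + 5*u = (u - 1)*(u^2 - 5*u) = u*(u - 1)*(u - 5)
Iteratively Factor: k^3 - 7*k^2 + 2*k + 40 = (k + 2)*(k^2 - 9*k + 20) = (k - 4)*(k + 2)*(k - 5)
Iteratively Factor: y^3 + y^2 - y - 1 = (y - 1)*(y^2 + 2*y + 1) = (y - 1)*(y + 1)*(y + 1)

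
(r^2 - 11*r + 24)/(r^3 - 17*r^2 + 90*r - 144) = 1/(r - 6)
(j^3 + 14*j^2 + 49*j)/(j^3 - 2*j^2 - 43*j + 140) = j*(j + 7)/(j^2 - 9*j + 20)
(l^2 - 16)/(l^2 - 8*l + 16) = (l + 4)/(l - 4)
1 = 1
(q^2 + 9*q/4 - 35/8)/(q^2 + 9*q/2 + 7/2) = (q - 5/4)/(q + 1)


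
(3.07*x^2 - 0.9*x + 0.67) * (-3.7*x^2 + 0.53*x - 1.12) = -11.359*x^4 + 4.9571*x^3 - 6.3944*x^2 + 1.3631*x - 0.7504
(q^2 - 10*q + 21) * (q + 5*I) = q^3 - 10*q^2 + 5*I*q^2 + 21*q - 50*I*q + 105*I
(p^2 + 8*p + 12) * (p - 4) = p^3 + 4*p^2 - 20*p - 48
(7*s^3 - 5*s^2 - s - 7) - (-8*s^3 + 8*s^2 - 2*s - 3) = 15*s^3 - 13*s^2 + s - 4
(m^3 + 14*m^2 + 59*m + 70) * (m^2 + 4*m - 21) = m^5 + 18*m^4 + 94*m^3 + 12*m^2 - 959*m - 1470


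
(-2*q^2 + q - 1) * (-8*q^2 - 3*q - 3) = 16*q^4 - 2*q^3 + 11*q^2 + 3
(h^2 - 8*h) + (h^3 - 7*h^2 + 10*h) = h^3 - 6*h^2 + 2*h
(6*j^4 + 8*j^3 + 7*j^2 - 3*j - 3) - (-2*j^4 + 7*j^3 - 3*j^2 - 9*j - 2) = 8*j^4 + j^3 + 10*j^2 + 6*j - 1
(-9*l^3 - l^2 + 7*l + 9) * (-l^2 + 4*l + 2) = 9*l^5 - 35*l^4 - 29*l^3 + 17*l^2 + 50*l + 18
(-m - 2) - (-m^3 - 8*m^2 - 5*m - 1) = m^3 + 8*m^2 + 4*m - 1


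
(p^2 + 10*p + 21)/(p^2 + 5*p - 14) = (p + 3)/(p - 2)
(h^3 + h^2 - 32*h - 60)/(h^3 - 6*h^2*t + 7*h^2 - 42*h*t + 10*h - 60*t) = (6 - h)/(-h + 6*t)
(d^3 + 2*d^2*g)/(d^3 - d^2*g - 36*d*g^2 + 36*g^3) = d^2*(d + 2*g)/(d^3 - d^2*g - 36*d*g^2 + 36*g^3)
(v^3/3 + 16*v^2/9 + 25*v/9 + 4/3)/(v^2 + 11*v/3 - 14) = (3*v^3 + 16*v^2 + 25*v + 12)/(3*(3*v^2 + 11*v - 42))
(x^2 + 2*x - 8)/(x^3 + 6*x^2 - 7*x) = (x^2 + 2*x - 8)/(x*(x^2 + 6*x - 7))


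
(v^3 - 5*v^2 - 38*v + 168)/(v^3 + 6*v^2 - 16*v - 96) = (v - 7)/(v + 4)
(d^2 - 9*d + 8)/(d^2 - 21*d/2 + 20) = 2*(d - 1)/(2*d - 5)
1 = 1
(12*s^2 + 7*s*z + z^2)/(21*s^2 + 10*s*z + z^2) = (4*s + z)/(7*s + z)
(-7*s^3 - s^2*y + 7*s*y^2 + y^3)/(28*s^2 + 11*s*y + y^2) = (-s^2 + y^2)/(4*s + y)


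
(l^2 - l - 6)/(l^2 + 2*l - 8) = (l^2 - l - 6)/(l^2 + 2*l - 8)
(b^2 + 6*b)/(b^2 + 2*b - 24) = b/(b - 4)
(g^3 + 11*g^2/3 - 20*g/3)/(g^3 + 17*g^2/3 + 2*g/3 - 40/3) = g/(g + 2)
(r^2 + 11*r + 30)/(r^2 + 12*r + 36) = (r + 5)/(r + 6)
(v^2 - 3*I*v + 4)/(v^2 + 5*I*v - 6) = (v^2 - 3*I*v + 4)/(v^2 + 5*I*v - 6)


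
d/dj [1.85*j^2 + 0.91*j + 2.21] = 3.7*j + 0.91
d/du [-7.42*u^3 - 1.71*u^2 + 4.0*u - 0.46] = -22.26*u^2 - 3.42*u + 4.0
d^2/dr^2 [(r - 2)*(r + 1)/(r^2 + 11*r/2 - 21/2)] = 8*(-13*r^3 + 51*r^2 - 129*r - 58)/(8*r^6 + 132*r^5 + 474*r^4 - 1441*r^3 - 4977*r^2 + 14553*r - 9261)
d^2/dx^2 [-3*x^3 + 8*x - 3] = -18*x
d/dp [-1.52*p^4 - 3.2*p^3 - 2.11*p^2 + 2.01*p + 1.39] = -6.08*p^3 - 9.6*p^2 - 4.22*p + 2.01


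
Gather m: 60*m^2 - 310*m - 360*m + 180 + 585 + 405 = 60*m^2 - 670*m + 1170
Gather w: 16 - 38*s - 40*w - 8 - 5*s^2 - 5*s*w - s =-5*s^2 - 39*s + w*(-5*s - 40) + 8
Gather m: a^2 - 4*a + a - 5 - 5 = a^2 - 3*a - 10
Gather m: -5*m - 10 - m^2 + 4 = -m^2 - 5*m - 6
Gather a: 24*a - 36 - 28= 24*a - 64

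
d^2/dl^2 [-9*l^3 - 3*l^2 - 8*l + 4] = -54*l - 6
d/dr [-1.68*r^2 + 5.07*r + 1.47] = 5.07 - 3.36*r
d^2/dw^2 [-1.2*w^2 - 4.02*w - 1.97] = -2.40000000000000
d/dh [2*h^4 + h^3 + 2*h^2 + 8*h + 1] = 8*h^3 + 3*h^2 + 4*h + 8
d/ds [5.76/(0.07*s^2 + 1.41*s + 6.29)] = (-0.8064*s - 8.1216)/(0.07*s^2 + 1.41*s + 6.29)^2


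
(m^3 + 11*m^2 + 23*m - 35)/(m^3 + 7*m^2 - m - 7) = (m + 5)/(m + 1)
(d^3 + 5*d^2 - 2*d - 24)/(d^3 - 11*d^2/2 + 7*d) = 2*(d^2 + 7*d + 12)/(d*(2*d - 7))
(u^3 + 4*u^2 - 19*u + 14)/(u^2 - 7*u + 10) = (u^2 + 6*u - 7)/(u - 5)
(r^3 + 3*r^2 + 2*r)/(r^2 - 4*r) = (r^2 + 3*r + 2)/(r - 4)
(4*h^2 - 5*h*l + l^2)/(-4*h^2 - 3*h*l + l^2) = (-h + l)/(h + l)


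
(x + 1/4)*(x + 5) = x^2 + 21*x/4 + 5/4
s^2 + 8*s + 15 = (s + 3)*(s + 5)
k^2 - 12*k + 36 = (k - 6)^2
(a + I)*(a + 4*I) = a^2 + 5*I*a - 4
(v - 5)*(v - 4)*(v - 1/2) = v^3 - 19*v^2/2 + 49*v/2 - 10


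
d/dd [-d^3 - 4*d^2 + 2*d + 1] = -3*d^2 - 8*d + 2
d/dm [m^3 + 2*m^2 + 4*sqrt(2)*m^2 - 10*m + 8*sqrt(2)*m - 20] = 3*m^2 + 4*m + 8*sqrt(2)*m - 10 + 8*sqrt(2)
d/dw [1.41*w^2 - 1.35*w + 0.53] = 2.82*w - 1.35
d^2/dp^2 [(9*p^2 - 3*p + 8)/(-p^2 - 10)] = 2*(3*p^3 + 246*p^2 - 90*p - 820)/(p^6 + 30*p^4 + 300*p^2 + 1000)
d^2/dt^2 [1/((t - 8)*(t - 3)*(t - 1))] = 2*(6*t^4 - 96*t^3 + 537*t^2 - 1188*t + 937)/(t^9 - 36*t^8 + 537*t^7 - 4320*t^6 + 20523*t^5 - 59508*t^4 + 105083*t^3 - 108936*t^2 + 60480*t - 13824)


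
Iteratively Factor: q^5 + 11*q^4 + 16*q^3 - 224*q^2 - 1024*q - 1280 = (q + 4)*(q^4 + 7*q^3 - 12*q^2 - 176*q - 320) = (q + 4)^2*(q^3 + 3*q^2 - 24*q - 80) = (q - 5)*(q + 4)^2*(q^2 + 8*q + 16) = (q - 5)*(q + 4)^3*(q + 4)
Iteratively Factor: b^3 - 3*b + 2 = (b - 1)*(b^2 + b - 2) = (b - 1)*(b + 2)*(b - 1)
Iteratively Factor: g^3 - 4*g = (g)*(g^2 - 4) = g*(g + 2)*(g - 2)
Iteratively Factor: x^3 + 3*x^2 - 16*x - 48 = (x + 3)*(x^2 - 16) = (x + 3)*(x + 4)*(x - 4)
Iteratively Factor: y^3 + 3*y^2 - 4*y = (y)*(y^2 + 3*y - 4) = y*(y - 1)*(y + 4)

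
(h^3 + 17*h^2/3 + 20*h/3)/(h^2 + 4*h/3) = (3*h^2 + 17*h + 20)/(3*h + 4)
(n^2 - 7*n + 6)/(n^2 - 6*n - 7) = (-n^2 + 7*n - 6)/(-n^2 + 6*n + 7)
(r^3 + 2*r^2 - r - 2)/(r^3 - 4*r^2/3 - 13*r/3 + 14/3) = 3*(r + 1)/(3*r - 7)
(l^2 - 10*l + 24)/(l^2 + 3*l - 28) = (l - 6)/(l + 7)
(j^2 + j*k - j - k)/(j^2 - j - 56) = (-j^2 - j*k + j + k)/(-j^2 + j + 56)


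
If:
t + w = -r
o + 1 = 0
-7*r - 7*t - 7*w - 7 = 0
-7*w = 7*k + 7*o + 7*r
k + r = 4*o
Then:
No Solution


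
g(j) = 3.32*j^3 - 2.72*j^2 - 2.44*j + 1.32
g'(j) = 9.96*j^2 - 5.44*j - 2.44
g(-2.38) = -53.04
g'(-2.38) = 66.92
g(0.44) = 0.00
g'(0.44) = -2.91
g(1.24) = 0.44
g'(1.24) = 6.13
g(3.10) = 66.52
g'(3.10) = 76.41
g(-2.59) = -68.29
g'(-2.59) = 78.46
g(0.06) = 1.16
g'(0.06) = -2.73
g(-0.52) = 1.39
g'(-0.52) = 3.08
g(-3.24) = -132.25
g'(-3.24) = 119.74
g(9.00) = 2179.32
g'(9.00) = 755.36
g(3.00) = 59.16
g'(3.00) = 70.88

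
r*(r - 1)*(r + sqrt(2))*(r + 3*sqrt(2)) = r^4 - r^3 + 4*sqrt(2)*r^3 - 4*sqrt(2)*r^2 + 6*r^2 - 6*r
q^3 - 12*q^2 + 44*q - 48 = (q - 6)*(q - 4)*(q - 2)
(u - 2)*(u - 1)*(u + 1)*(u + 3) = u^4 + u^3 - 7*u^2 - u + 6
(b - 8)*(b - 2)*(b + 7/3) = b^3 - 23*b^2/3 - 22*b/3 + 112/3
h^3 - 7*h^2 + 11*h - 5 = (h - 5)*(h - 1)^2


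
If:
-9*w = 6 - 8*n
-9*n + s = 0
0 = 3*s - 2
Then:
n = 2/27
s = 2/3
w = -146/243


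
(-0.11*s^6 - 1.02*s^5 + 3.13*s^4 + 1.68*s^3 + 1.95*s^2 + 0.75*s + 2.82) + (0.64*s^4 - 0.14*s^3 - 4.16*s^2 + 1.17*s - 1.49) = -0.11*s^6 - 1.02*s^5 + 3.77*s^4 + 1.54*s^3 - 2.21*s^2 + 1.92*s + 1.33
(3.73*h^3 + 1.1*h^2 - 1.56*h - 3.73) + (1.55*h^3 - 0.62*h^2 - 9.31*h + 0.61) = 5.28*h^3 + 0.48*h^2 - 10.87*h - 3.12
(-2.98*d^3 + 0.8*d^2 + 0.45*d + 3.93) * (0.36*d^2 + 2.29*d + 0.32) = -1.0728*d^5 - 6.5362*d^4 + 1.0404*d^3 + 2.7013*d^2 + 9.1437*d + 1.2576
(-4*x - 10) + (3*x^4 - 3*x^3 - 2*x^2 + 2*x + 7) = 3*x^4 - 3*x^3 - 2*x^2 - 2*x - 3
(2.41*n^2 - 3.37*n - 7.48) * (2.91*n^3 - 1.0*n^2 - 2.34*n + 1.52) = 7.0131*n^5 - 12.2167*n^4 - 24.0362*n^3 + 19.029*n^2 + 12.3808*n - 11.3696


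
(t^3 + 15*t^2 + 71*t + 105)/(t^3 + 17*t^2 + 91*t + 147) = (t + 5)/(t + 7)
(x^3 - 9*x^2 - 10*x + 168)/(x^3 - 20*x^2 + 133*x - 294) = (x + 4)/(x - 7)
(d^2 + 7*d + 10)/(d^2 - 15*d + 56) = (d^2 + 7*d + 10)/(d^2 - 15*d + 56)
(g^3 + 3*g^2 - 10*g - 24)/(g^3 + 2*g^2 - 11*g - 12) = (g + 2)/(g + 1)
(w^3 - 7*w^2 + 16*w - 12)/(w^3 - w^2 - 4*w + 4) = (w^2 - 5*w + 6)/(w^2 + w - 2)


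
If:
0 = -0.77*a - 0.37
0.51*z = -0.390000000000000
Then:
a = -0.48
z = -0.76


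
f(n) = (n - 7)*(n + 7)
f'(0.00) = 0.00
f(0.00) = -49.00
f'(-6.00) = -12.00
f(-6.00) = -13.00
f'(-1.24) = -2.48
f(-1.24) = -47.46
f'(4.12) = 8.24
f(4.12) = -32.03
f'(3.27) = 6.54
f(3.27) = -38.31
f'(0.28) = 0.56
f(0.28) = -48.92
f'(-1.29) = -2.58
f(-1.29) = -47.34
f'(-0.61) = -1.22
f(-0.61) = -48.63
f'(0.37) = 0.74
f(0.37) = -48.86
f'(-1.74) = -3.48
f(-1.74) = -45.97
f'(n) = 2*n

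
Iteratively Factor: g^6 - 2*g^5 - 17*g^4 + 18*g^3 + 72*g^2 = (g + 3)*(g^5 - 5*g^4 - 2*g^3 + 24*g^2) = g*(g + 3)*(g^4 - 5*g^3 - 2*g^2 + 24*g) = g*(g + 2)*(g + 3)*(g^3 - 7*g^2 + 12*g) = g*(g - 4)*(g + 2)*(g + 3)*(g^2 - 3*g) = g*(g - 4)*(g - 3)*(g + 2)*(g + 3)*(g)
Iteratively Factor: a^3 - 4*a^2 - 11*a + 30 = (a + 3)*(a^2 - 7*a + 10) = (a - 2)*(a + 3)*(a - 5)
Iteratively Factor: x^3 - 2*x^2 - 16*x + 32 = (x + 4)*(x^2 - 6*x + 8) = (x - 4)*(x + 4)*(x - 2)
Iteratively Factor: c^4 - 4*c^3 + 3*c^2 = (c)*(c^3 - 4*c^2 + 3*c) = c*(c - 3)*(c^2 - c) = c^2*(c - 3)*(c - 1)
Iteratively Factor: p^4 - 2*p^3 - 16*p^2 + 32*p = (p - 4)*(p^3 + 2*p^2 - 8*p) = (p - 4)*(p + 4)*(p^2 - 2*p) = p*(p - 4)*(p + 4)*(p - 2)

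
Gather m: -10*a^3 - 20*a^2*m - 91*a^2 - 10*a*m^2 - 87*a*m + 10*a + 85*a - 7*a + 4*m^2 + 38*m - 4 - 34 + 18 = -10*a^3 - 91*a^2 + 88*a + m^2*(4 - 10*a) + m*(-20*a^2 - 87*a + 38) - 20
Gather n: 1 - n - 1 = -n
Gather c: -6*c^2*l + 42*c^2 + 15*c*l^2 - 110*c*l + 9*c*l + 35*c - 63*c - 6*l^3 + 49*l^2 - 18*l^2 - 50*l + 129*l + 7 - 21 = c^2*(42 - 6*l) + c*(15*l^2 - 101*l - 28) - 6*l^3 + 31*l^2 + 79*l - 14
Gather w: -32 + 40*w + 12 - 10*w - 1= 30*w - 21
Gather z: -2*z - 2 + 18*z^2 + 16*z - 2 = 18*z^2 + 14*z - 4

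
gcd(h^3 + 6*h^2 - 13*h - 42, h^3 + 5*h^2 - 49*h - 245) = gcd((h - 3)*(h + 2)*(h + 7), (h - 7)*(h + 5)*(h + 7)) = h + 7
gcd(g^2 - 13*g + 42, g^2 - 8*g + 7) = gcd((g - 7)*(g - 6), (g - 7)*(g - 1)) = g - 7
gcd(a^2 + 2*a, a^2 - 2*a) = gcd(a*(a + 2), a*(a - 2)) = a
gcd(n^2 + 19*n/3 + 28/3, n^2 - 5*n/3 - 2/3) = 1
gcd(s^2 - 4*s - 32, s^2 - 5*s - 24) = s - 8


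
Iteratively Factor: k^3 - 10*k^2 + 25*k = (k)*(k^2 - 10*k + 25) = k*(k - 5)*(k - 5)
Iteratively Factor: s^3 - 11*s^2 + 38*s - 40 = (s - 5)*(s^2 - 6*s + 8) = (s - 5)*(s - 4)*(s - 2)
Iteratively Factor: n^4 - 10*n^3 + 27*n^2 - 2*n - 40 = (n - 4)*(n^3 - 6*n^2 + 3*n + 10) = (n - 5)*(n - 4)*(n^2 - n - 2) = (n - 5)*(n - 4)*(n + 1)*(n - 2)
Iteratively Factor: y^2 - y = (y - 1)*(y)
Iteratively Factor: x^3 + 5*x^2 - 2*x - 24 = (x - 2)*(x^2 + 7*x + 12) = (x - 2)*(x + 4)*(x + 3)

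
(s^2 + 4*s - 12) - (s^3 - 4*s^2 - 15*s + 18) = -s^3 + 5*s^2 + 19*s - 30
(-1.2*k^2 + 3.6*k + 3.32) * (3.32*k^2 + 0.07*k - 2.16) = -3.984*k^4 + 11.868*k^3 + 13.8664*k^2 - 7.5436*k - 7.1712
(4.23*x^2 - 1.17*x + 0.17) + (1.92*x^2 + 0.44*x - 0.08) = 6.15*x^2 - 0.73*x + 0.09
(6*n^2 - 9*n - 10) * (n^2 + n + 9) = 6*n^4 - 3*n^3 + 35*n^2 - 91*n - 90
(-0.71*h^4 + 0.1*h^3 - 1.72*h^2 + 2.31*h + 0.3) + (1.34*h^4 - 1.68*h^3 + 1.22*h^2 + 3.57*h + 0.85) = 0.63*h^4 - 1.58*h^3 - 0.5*h^2 + 5.88*h + 1.15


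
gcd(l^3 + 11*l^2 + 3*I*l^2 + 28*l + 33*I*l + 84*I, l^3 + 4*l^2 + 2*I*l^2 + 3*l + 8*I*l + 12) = l^2 + l*(4 + 3*I) + 12*I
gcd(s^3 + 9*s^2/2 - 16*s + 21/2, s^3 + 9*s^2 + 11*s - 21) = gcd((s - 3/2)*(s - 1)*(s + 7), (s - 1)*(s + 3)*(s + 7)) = s^2 + 6*s - 7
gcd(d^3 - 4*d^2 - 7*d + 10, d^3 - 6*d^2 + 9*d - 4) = d - 1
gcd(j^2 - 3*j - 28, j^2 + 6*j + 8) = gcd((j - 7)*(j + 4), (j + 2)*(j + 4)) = j + 4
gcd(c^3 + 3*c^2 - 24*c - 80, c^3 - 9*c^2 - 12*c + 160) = c^2 - c - 20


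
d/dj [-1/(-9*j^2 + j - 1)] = (1 - 18*j)/(9*j^2 - j + 1)^2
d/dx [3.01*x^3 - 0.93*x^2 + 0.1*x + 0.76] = 9.03*x^2 - 1.86*x + 0.1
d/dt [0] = 0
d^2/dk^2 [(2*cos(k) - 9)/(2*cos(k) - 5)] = 8*(5*cos(k) + cos(2*k) - 3)/(2*cos(k) - 5)^3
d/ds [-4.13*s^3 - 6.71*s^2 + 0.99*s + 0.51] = -12.39*s^2 - 13.42*s + 0.99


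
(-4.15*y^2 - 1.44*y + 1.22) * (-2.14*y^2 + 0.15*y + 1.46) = 8.881*y^4 + 2.4591*y^3 - 8.8858*y^2 - 1.9194*y + 1.7812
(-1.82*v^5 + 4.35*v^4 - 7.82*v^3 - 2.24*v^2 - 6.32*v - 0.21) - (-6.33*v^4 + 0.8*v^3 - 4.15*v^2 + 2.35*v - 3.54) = -1.82*v^5 + 10.68*v^4 - 8.62*v^3 + 1.91*v^2 - 8.67*v + 3.33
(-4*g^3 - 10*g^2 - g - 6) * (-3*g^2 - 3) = 12*g^5 + 30*g^4 + 15*g^3 + 48*g^2 + 3*g + 18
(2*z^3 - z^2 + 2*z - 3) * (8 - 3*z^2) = -6*z^5 + 3*z^4 + 10*z^3 + z^2 + 16*z - 24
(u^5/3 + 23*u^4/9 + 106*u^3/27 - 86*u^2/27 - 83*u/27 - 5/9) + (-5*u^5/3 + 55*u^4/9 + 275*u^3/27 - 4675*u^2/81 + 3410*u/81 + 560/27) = -4*u^5/3 + 26*u^4/3 + 127*u^3/9 - 4933*u^2/81 + 3161*u/81 + 545/27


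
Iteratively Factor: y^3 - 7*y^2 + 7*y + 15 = (y - 5)*(y^2 - 2*y - 3) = (y - 5)*(y + 1)*(y - 3)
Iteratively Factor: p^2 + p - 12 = (p + 4)*(p - 3)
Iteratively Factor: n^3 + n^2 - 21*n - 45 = (n + 3)*(n^2 - 2*n - 15) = (n - 5)*(n + 3)*(n + 3)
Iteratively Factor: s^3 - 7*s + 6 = (s + 3)*(s^2 - 3*s + 2) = (s - 2)*(s + 3)*(s - 1)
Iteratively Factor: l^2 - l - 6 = (l - 3)*(l + 2)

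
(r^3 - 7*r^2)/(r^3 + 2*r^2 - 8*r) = r*(r - 7)/(r^2 + 2*r - 8)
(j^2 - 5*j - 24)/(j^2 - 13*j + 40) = (j + 3)/(j - 5)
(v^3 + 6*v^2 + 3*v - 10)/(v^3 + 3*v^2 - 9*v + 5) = (v + 2)/(v - 1)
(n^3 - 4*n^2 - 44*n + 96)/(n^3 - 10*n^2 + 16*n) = (n + 6)/n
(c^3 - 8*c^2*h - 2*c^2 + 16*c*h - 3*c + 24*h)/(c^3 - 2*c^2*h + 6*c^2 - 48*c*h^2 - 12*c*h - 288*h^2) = (c^2 - 2*c - 3)/(c^2 + 6*c*h + 6*c + 36*h)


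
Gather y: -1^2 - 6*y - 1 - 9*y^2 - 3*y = -9*y^2 - 9*y - 2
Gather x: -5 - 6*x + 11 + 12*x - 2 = 6*x + 4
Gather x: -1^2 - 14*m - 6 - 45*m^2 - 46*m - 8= -45*m^2 - 60*m - 15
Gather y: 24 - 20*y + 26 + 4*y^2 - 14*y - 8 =4*y^2 - 34*y + 42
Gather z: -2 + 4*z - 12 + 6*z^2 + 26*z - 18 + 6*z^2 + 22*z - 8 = 12*z^2 + 52*z - 40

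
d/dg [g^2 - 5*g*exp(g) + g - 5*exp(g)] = -5*g*exp(g) + 2*g - 10*exp(g) + 1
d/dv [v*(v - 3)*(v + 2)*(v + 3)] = 4*v^3 + 6*v^2 - 18*v - 18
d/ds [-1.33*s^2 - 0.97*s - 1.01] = -2.66*s - 0.97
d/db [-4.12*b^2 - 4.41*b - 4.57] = -8.24*b - 4.41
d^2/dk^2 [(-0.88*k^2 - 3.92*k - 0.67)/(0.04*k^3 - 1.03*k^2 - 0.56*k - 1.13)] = (-0.002816*k^6 - 0.0376319999999999*k^5 + 0.837888*k^4 - 7.593104*k^3 - 0.155586000000003*k^2 + 24.874488*k + 3.85321)/(6.4e-5*k^9 - 0.004944*k^8 + 0.12462*k^7 - 0.959719*k^6 - 1.465344*k^5 - 4.413603*k^4 - 3.933092*k^3 - 5.008725*k^2 - 2.145192*k - 1.442897)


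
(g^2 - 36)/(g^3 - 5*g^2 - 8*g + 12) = (g + 6)/(g^2 + g - 2)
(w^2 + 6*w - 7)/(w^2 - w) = (w + 7)/w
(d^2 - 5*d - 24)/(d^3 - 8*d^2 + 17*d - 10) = (d^2 - 5*d - 24)/(d^3 - 8*d^2 + 17*d - 10)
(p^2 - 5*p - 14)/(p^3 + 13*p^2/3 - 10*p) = 3*(p^2 - 5*p - 14)/(p*(3*p^2 + 13*p - 30))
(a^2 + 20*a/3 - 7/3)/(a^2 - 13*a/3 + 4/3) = (a + 7)/(a - 4)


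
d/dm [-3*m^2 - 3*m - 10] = -6*m - 3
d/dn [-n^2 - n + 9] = -2*n - 1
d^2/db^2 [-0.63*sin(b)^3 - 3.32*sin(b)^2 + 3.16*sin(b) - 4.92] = -2.6875*sin(b) - 1.4175*sin(3*b) - 6.64*cos(2*b)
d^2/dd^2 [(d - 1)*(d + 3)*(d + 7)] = 6*d + 18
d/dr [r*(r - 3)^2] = 3*(r - 3)*(r - 1)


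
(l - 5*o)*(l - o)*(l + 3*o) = l^3 - 3*l^2*o - 13*l*o^2 + 15*o^3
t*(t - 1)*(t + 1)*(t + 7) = t^4 + 7*t^3 - t^2 - 7*t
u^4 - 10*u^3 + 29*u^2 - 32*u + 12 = (u - 6)*(u - 2)*(u - 1)^2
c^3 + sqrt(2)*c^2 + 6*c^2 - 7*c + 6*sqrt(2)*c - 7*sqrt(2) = (c - 1)*(c + 7)*(c + sqrt(2))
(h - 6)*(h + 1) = h^2 - 5*h - 6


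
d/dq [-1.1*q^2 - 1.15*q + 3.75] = -2.2*q - 1.15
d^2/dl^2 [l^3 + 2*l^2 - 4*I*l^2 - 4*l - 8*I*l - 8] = 6*l + 4 - 8*I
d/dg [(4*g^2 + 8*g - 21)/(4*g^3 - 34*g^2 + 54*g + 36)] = (-8*g^4 - 32*g^3 + 370*g^2 - 570*g + 711)/(2*(4*g^6 - 68*g^5 + 397*g^4 - 846*g^3 + 117*g^2 + 972*g + 324))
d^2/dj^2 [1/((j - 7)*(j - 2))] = 2*((j - 7)^2 + (j - 7)*(j - 2) + (j - 2)^2)/((j - 7)^3*(j - 2)^3)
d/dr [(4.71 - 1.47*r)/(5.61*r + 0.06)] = (-148.728393*r - 1.590678)/(5.61*r + 0.06)^3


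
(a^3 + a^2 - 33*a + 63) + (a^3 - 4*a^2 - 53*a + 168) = 2*a^3 - 3*a^2 - 86*a + 231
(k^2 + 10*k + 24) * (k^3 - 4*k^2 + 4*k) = k^5 + 6*k^4 - 12*k^3 - 56*k^2 + 96*k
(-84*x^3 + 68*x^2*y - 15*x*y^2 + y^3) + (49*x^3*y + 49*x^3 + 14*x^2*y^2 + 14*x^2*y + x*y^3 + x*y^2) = 49*x^3*y - 35*x^3 + 14*x^2*y^2 + 82*x^2*y + x*y^3 - 14*x*y^2 + y^3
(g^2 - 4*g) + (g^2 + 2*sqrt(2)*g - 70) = 2*g^2 - 4*g + 2*sqrt(2)*g - 70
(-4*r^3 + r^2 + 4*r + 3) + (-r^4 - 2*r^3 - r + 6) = -r^4 - 6*r^3 + r^2 + 3*r + 9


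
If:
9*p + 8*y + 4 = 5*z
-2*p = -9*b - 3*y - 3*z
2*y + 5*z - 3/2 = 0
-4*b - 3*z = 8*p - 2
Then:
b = -119/9620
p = 45/481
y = -643/1924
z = 1043/2405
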